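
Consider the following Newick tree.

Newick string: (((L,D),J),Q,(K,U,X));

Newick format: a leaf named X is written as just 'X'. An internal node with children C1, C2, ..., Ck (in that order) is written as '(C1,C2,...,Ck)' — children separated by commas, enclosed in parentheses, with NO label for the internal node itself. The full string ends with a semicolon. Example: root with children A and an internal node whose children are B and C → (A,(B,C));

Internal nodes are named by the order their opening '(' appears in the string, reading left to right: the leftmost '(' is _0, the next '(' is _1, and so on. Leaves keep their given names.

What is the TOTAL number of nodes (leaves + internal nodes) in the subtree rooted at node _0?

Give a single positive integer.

Answer: 11

Derivation:
Newick: (((L,D),J),Q,(K,U,X));
Locate _0: it is the '(' at position 0 (the 1st '(' reading left to right).
Query: subtree rooted at _0
_0: subtree_size = 1 + 10
  _1: subtree_size = 1 + 4
    _2: subtree_size = 1 + 2
      L: subtree_size = 1 + 0
      D: subtree_size = 1 + 0
    J: subtree_size = 1 + 0
  Q: subtree_size = 1 + 0
  _3: subtree_size = 1 + 3
    K: subtree_size = 1 + 0
    U: subtree_size = 1 + 0
    X: subtree_size = 1 + 0
Total subtree size of _0: 11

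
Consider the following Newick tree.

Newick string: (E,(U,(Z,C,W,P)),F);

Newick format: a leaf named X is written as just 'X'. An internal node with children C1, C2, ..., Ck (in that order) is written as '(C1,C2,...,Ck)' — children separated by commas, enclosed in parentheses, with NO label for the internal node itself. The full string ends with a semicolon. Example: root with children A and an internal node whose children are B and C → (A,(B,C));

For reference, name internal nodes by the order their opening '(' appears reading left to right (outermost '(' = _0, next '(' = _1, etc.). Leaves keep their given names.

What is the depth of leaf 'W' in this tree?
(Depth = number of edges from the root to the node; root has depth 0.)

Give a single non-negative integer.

Answer: 3

Derivation:
Newick: (E,(U,(Z,C,W,P)),F);
Naming internals by '(' encounter order: outermost '(' = _0, next = _1, ...
Query node: W
Path from root: _0 -> _1 -> _2 -> W
Depth of W: 3 (number of edges from root)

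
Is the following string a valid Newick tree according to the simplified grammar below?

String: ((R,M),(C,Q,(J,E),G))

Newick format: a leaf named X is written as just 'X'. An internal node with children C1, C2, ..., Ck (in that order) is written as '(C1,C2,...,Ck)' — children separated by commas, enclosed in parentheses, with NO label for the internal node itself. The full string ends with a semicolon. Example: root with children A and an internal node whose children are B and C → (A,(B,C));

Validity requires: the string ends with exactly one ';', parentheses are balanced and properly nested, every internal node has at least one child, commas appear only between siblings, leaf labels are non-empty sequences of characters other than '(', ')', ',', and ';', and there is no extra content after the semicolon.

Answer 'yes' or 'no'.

Answer: no

Derivation:
Input: ((R,M),(C,Q,(J,E),G))
Paren balance: 4 '(' vs 4 ')' OK
Ends with single ';': False
Full parse: FAILS (must end with ;)
Valid: False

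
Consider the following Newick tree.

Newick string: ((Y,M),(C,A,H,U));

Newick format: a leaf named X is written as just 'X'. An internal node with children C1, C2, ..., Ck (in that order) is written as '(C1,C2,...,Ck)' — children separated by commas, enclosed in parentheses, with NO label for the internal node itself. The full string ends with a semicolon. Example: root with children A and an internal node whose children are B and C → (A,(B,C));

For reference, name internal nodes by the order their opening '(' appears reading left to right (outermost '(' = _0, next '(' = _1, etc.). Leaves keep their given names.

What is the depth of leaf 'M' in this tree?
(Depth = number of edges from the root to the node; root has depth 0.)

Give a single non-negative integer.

Answer: 2

Derivation:
Newick: ((Y,M),(C,A,H,U));
Naming internals by '(' encounter order: outermost '(' = _0, next = _1, ...
Query node: M
Path from root: _0 -> _1 -> M
Depth of M: 2 (number of edges from root)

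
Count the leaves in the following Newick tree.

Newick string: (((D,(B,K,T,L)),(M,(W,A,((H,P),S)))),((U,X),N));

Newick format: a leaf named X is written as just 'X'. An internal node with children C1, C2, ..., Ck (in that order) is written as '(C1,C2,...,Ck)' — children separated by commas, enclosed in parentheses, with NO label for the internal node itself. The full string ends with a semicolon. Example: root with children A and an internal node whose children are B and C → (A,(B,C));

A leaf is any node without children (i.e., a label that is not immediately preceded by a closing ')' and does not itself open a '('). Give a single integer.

Answer: 14

Derivation:
Newick: (((D,(B,K,T,L)),(M,(W,A,((H,P),S)))),((U,X),N));
Scan left-to-right; a leaf is any maximal label run not followed by '(':
  pos 3: leaf 'D' → count = 1
  pos 6: leaf 'B' → count = 2
  pos 8: leaf 'K' → count = 3
  pos 10: leaf 'T' → count = 4
  pos 12: leaf 'L' → count = 5
  pos 17: leaf 'M' → count = 6
  pos 20: leaf 'W' → count = 7
  pos 22: leaf 'A' → count = 8
  pos 26: leaf 'H' → count = 9
  pos 28: leaf 'P' → count = 10
  pos 31: leaf 'S' → count = 11
  pos 39: leaf 'U' → count = 12
  pos 41: leaf 'X' → count = 13
  pos 44: leaf 'N' → count = 14
Total leaves: 14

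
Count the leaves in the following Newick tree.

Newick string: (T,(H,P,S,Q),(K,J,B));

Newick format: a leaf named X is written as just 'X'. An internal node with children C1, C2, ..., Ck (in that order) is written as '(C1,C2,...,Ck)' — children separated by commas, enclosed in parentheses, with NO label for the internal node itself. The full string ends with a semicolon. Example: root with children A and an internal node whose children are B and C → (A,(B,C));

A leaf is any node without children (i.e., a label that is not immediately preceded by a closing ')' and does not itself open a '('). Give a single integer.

Newick: (T,(H,P,S,Q),(K,J,B));
Scan left-to-right; a leaf is any maximal label run not followed by '(':
  pos 1: leaf 'T' → count = 1
  pos 4: leaf 'H' → count = 2
  pos 6: leaf 'P' → count = 3
  pos 8: leaf 'S' → count = 4
  pos 10: leaf 'Q' → count = 5
  pos 14: leaf 'K' → count = 6
  pos 16: leaf 'J' → count = 7
  pos 18: leaf 'B' → count = 8
Total leaves: 8

Answer: 8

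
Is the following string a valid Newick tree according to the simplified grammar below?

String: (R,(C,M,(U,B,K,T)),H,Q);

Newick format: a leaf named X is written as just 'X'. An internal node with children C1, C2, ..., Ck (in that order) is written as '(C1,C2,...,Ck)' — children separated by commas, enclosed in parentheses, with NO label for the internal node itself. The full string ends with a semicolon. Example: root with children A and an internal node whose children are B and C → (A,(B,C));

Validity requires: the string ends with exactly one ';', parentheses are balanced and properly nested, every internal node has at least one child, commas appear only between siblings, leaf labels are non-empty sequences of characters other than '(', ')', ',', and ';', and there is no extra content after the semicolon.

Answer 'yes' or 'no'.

Answer: yes

Derivation:
Input: (R,(C,M,(U,B,K,T)),H,Q);
Paren balance: 3 '(' vs 3 ')' OK
Ends with single ';': True
Full parse: OK
Valid: True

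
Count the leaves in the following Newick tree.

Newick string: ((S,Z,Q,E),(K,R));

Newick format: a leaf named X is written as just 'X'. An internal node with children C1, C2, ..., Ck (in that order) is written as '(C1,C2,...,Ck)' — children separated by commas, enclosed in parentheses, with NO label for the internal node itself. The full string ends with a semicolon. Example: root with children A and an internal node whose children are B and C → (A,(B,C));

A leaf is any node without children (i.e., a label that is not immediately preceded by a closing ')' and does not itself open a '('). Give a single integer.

Answer: 6

Derivation:
Newick: ((S,Z,Q,E),(K,R));
Scan left-to-right; a leaf is any maximal label run not followed by '(':
  pos 2: leaf 'S' → count = 1
  pos 4: leaf 'Z' → count = 2
  pos 6: leaf 'Q' → count = 3
  pos 8: leaf 'E' → count = 4
  pos 12: leaf 'K' → count = 5
  pos 14: leaf 'R' → count = 6
Total leaves: 6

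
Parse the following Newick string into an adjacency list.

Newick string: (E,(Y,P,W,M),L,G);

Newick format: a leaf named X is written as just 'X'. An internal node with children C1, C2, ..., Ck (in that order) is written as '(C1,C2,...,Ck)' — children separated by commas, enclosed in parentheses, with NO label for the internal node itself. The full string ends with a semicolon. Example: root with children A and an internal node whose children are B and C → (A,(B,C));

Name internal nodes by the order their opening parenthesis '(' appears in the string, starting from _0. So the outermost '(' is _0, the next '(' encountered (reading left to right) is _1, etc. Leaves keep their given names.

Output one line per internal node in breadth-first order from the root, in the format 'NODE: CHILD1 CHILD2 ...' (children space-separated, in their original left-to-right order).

Input: (E,(Y,P,W,M),L,G);
Scanning left-to-right, naming '(' by encounter order:
  pos 0: '(' -> open internal node _0 (depth 1)
  pos 3: '(' -> open internal node _1 (depth 2)
  pos 11: ')' -> close internal node _1 (now at depth 1)
  pos 16: ')' -> close internal node _0 (now at depth 0)
Total internal nodes: 2
BFS adjacency from root:
  _0: E _1 L G
  _1: Y P W M

Answer: _0: E _1 L G
_1: Y P W M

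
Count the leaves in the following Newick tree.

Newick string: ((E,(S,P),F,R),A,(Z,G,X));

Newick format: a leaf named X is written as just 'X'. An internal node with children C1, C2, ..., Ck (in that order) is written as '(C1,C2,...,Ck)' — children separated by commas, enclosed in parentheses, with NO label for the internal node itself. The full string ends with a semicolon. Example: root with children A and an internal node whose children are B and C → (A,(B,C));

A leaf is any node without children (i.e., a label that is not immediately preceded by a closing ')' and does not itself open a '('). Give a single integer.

Newick: ((E,(S,P),F,R),A,(Z,G,X));
Scan left-to-right; a leaf is any maximal label run not followed by '(':
  pos 2: leaf 'E' → count = 1
  pos 5: leaf 'S' → count = 2
  pos 7: leaf 'P' → count = 3
  pos 10: leaf 'F' → count = 4
  pos 12: leaf 'R' → count = 5
  pos 15: leaf 'A' → count = 6
  pos 18: leaf 'Z' → count = 7
  pos 20: leaf 'G' → count = 8
  pos 22: leaf 'X' → count = 9
Total leaves: 9

Answer: 9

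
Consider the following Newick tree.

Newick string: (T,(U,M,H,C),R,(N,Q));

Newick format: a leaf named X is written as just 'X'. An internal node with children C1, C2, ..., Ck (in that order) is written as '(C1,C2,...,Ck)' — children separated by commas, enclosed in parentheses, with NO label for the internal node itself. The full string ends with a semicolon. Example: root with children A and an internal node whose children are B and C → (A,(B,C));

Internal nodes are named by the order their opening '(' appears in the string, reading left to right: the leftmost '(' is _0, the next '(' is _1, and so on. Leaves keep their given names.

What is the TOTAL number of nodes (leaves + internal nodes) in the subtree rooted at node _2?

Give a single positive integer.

Answer: 3

Derivation:
Newick: (T,(U,M,H,C),R,(N,Q));
Locate _2: it is the '(' at position 15 (the 3rd '(' reading left to right).
Query: subtree rooted at _2
_2: subtree_size = 1 + 2
  N: subtree_size = 1 + 0
  Q: subtree_size = 1 + 0
Total subtree size of _2: 3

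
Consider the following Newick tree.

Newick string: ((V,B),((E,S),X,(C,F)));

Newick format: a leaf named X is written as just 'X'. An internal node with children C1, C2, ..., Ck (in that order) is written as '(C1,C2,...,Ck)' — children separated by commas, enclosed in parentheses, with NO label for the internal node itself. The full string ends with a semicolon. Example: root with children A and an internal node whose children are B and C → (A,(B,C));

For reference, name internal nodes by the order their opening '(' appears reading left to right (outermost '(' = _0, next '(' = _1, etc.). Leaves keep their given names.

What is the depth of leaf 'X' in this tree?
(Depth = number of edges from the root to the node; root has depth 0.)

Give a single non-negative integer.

Newick: ((V,B),((E,S),X,(C,F)));
Naming internals by '(' encounter order: outermost '(' = _0, next = _1, ...
Query node: X
Path from root: _0 -> _2 -> X
Depth of X: 2 (number of edges from root)

Answer: 2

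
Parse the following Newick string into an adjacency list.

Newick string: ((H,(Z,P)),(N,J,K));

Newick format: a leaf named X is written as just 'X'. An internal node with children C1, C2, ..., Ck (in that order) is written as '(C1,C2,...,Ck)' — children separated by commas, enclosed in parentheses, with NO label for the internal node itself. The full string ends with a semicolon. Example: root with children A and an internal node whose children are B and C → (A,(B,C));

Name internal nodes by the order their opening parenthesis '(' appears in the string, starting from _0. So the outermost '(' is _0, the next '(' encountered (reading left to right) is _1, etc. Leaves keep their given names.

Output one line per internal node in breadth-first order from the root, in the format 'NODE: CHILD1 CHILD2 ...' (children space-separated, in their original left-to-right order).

Answer: _0: _1 _3
_1: H _2
_3: N J K
_2: Z P

Derivation:
Input: ((H,(Z,P)),(N,J,K));
Scanning left-to-right, naming '(' by encounter order:
  pos 0: '(' -> open internal node _0 (depth 1)
  pos 1: '(' -> open internal node _1 (depth 2)
  pos 4: '(' -> open internal node _2 (depth 3)
  pos 8: ')' -> close internal node _2 (now at depth 2)
  pos 9: ')' -> close internal node _1 (now at depth 1)
  pos 11: '(' -> open internal node _3 (depth 2)
  pos 17: ')' -> close internal node _3 (now at depth 1)
  pos 18: ')' -> close internal node _0 (now at depth 0)
Total internal nodes: 4
BFS adjacency from root:
  _0: _1 _3
  _1: H _2
  _3: N J K
  _2: Z P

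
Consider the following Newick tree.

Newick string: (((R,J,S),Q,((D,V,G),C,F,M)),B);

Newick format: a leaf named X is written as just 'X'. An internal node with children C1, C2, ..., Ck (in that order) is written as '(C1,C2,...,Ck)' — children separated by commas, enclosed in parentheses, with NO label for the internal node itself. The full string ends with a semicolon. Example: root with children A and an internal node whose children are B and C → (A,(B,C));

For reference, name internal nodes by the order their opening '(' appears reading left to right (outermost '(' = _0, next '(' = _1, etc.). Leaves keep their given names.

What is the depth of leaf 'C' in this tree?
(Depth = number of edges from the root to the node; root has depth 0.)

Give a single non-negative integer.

Answer: 3

Derivation:
Newick: (((R,J,S),Q,((D,V,G),C,F,M)),B);
Naming internals by '(' encounter order: outermost '(' = _0, next = _1, ...
Query node: C
Path from root: _0 -> _1 -> _3 -> C
Depth of C: 3 (number of edges from root)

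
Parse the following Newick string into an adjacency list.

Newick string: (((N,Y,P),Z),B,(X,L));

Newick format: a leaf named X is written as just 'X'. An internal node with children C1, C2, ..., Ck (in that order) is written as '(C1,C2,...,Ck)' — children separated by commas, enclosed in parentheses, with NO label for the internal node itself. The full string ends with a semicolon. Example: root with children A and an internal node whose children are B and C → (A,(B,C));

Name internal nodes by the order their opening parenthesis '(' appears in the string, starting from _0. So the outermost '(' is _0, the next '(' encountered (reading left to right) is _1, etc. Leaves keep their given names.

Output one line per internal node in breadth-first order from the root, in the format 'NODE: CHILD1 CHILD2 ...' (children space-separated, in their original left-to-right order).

Input: (((N,Y,P),Z),B,(X,L));
Scanning left-to-right, naming '(' by encounter order:
  pos 0: '(' -> open internal node _0 (depth 1)
  pos 1: '(' -> open internal node _1 (depth 2)
  pos 2: '(' -> open internal node _2 (depth 3)
  pos 8: ')' -> close internal node _2 (now at depth 2)
  pos 11: ')' -> close internal node _1 (now at depth 1)
  pos 15: '(' -> open internal node _3 (depth 2)
  pos 19: ')' -> close internal node _3 (now at depth 1)
  pos 20: ')' -> close internal node _0 (now at depth 0)
Total internal nodes: 4
BFS adjacency from root:
  _0: _1 B _3
  _1: _2 Z
  _3: X L
  _2: N Y P

Answer: _0: _1 B _3
_1: _2 Z
_3: X L
_2: N Y P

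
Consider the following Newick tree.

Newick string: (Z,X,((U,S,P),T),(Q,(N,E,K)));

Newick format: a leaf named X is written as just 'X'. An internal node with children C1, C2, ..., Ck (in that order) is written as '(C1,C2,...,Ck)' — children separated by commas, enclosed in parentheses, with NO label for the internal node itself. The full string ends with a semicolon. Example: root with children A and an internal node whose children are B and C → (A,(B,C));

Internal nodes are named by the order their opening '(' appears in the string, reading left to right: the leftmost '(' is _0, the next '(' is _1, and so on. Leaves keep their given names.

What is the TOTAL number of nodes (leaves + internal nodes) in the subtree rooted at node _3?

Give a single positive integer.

Newick: (Z,X,((U,S,P),T),(Q,(N,E,K)));
Locate _3: it is the '(' at position 17 (the 4th '(' reading left to right).
Query: subtree rooted at _3
_3: subtree_size = 1 + 5
  Q: subtree_size = 1 + 0
  _4: subtree_size = 1 + 3
    N: subtree_size = 1 + 0
    E: subtree_size = 1 + 0
    K: subtree_size = 1 + 0
Total subtree size of _3: 6

Answer: 6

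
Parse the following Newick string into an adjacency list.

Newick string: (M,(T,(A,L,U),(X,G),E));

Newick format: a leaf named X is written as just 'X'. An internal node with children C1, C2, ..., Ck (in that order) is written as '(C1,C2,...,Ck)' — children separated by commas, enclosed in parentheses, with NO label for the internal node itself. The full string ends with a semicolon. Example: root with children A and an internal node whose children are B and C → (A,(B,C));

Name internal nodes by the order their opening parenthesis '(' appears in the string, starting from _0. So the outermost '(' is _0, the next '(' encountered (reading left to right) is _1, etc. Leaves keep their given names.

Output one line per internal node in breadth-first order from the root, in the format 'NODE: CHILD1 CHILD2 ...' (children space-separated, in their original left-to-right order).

Input: (M,(T,(A,L,U),(X,G),E));
Scanning left-to-right, naming '(' by encounter order:
  pos 0: '(' -> open internal node _0 (depth 1)
  pos 3: '(' -> open internal node _1 (depth 2)
  pos 6: '(' -> open internal node _2 (depth 3)
  pos 12: ')' -> close internal node _2 (now at depth 2)
  pos 14: '(' -> open internal node _3 (depth 3)
  pos 18: ')' -> close internal node _3 (now at depth 2)
  pos 21: ')' -> close internal node _1 (now at depth 1)
  pos 22: ')' -> close internal node _0 (now at depth 0)
Total internal nodes: 4
BFS adjacency from root:
  _0: M _1
  _1: T _2 _3 E
  _2: A L U
  _3: X G

Answer: _0: M _1
_1: T _2 _3 E
_2: A L U
_3: X G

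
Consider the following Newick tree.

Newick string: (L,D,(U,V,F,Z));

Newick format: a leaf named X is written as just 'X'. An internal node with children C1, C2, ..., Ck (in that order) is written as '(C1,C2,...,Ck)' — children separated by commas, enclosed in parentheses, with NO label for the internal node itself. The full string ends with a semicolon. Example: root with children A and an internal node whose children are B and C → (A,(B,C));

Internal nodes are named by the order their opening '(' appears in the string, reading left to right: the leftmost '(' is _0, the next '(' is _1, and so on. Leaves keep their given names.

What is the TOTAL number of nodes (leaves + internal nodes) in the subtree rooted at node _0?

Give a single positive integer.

Newick: (L,D,(U,V,F,Z));
Locate _0: it is the '(' at position 0 (the 1st '(' reading left to right).
Query: subtree rooted at _0
_0: subtree_size = 1 + 7
  L: subtree_size = 1 + 0
  D: subtree_size = 1 + 0
  _1: subtree_size = 1 + 4
    U: subtree_size = 1 + 0
    V: subtree_size = 1 + 0
    F: subtree_size = 1 + 0
    Z: subtree_size = 1 + 0
Total subtree size of _0: 8

Answer: 8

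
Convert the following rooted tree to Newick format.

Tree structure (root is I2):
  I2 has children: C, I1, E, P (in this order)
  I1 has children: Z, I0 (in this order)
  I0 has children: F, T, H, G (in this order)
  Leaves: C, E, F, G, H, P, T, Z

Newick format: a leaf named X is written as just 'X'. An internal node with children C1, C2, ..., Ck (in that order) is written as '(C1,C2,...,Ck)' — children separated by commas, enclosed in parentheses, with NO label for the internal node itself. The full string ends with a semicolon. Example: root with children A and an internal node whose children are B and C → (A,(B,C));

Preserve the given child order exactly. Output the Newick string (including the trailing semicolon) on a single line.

Answer: (C,(Z,(F,T,H,G)),E,P);

Derivation:
internal I2 with children ['C', 'I1', 'E', 'P']
  leaf 'C' → 'C'
  internal I1 with children ['Z', 'I0']
    leaf 'Z' → 'Z'
    internal I0 with children ['F', 'T', 'H', 'G']
      leaf 'F' → 'F'
      leaf 'T' → 'T'
      leaf 'H' → 'H'
      leaf 'G' → 'G'
    → '(F,T,H,G)'
  → '(Z,(F,T,H,G))'
  leaf 'E' → 'E'
  leaf 'P' → 'P'
→ '(C,(Z,(F,T,H,G)),E,P)'
Final: (C,(Z,(F,T,H,G)),E,P);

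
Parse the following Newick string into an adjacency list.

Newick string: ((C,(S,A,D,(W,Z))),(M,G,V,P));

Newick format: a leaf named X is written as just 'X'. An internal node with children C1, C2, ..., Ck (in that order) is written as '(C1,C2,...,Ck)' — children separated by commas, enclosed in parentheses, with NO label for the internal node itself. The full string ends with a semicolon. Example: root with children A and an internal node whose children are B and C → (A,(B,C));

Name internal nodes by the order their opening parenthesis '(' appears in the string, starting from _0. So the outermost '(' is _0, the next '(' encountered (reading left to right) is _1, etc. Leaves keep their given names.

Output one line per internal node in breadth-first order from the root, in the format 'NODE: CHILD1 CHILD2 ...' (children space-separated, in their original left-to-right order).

Answer: _0: _1 _4
_1: C _2
_4: M G V P
_2: S A D _3
_3: W Z

Derivation:
Input: ((C,(S,A,D,(W,Z))),(M,G,V,P));
Scanning left-to-right, naming '(' by encounter order:
  pos 0: '(' -> open internal node _0 (depth 1)
  pos 1: '(' -> open internal node _1 (depth 2)
  pos 4: '(' -> open internal node _2 (depth 3)
  pos 11: '(' -> open internal node _3 (depth 4)
  pos 15: ')' -> close internal node _3 (now at depth 3)
  pos 16: ')' -> close internal node _2 (now at depth 2)
  pos 17: ')' -> close internal node _1 (now at depth 1)
  pos 19: '(' -> open internal node _4 (depth 2)
  pos 27: ')' -> close internal node _4 (now at depth 1)
  pos 28: ')' -> close internal node _0 (now at depth 0)
Total internal nodes: 5
BFS adjacency from root:
  _0: _1 _4
  _1: C _2
  _4: M G V P
  _2: S A D _3
  _3: W Z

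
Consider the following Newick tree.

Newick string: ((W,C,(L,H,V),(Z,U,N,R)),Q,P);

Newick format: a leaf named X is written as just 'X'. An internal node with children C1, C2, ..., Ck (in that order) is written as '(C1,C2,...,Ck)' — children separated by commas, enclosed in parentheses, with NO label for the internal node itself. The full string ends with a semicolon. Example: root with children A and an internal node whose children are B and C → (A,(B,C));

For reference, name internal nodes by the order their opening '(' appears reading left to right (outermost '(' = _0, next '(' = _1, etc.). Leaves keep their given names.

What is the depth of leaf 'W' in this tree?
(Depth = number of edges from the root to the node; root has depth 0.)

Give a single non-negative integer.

Newick: ((W,C,(L,H,V),(Z,U,N,R)),Q,P);
Naming internals by '(' encounter order: outermost '(' = _0, next = _1, ...
Query node: W
Path from root: _0 -> _1 -> W
Depth of W: 2 (number of edges from root)

Answer: 2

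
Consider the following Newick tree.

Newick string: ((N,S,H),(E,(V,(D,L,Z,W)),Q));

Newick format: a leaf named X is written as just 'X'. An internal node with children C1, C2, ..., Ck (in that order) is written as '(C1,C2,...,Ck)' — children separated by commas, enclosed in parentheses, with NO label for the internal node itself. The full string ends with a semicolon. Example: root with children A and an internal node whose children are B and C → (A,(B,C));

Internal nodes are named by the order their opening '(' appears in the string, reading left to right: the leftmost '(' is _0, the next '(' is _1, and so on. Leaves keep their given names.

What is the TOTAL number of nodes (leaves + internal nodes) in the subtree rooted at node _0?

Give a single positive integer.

Answer: 15

Derivation:
Newick: ((N,S,H),(E,(V,(D,L,Z,W)),Q));
Locate _0: it is the '(' at position 0 (the 1st '(' reading left to right).
Query: subtree rooted at _0
_0: subtree_size = 1 + 14
  _1: subtree_size = 1 + 3
    N: subtree_size = 1 + 0
    S: subtree_size = 1 + 0
    H: subtree_size = 1 + 0
  _2: subtree_size = 1 + 9
    E: subtree_size = 1 + 0
    _3: subtree_size = 1 + 6
      V: subtree_size = 1 + 0
      _4: subtree_size = 1 + 4
        D: subtree_size = 1 + 0
        L: subtree_size = 1 + 0
        Z: subtree_size = 1 + 0
        W: subtree_size = 1 + 0
    Q: subtree_size = 1 + 0
Total subtree size of _0: 15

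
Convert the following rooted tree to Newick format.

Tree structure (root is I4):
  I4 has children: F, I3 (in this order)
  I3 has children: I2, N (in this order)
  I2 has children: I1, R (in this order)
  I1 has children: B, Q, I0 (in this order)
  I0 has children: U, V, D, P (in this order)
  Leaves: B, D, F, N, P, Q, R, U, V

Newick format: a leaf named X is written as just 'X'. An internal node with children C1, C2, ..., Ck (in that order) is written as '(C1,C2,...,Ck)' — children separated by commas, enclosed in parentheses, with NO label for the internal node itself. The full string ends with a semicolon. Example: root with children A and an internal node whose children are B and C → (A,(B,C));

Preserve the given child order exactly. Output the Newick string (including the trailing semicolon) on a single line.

Answer: (F,(((B,Q,(U,V,D,P)),R),N));

Derivation:
internal I4 with children ['F', 'I3']
  leaf 'F' → 'F'
  internal I3 with children ['I2', 'N']
    internal I2 with children ['I1', 'R']
      internal I1 with children ['B', 'Q', 'I0']
        leaf 'B' → 'B'
        leaf 'Q' → 'Q'
        internal I0 with children ['U', 'V', 'D', 'P']
          leaf 'U' → 'U'
          leaf 'V' → 'V'
          leaf 'D' → 'D'
          leaf 'P' → 'P'
        → '(U,V,D,P)'
      → '(B,Q,(U,V,D,P))'
      leaf 'R' → 'R'
    → '((B,Q,(U,V,D,P)),R)'
    leaf 'N' → 'N'
  → '(((B,Q,(U,V,D,P)),R),N)'
→ '(F,(((B,Q,(U,V,D,P)),R),N))'
Final: (F,(((B,Q,(U,V,D,P)),R),N));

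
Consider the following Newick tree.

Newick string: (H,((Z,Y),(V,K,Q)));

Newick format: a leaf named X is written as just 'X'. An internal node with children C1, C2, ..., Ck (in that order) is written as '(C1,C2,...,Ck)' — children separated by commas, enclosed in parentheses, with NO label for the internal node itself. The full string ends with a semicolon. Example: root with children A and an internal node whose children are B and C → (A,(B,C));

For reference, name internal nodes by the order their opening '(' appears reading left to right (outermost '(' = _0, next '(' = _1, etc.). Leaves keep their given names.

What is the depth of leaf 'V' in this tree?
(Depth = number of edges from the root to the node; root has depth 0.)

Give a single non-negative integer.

Answer: 3

Derivation:
Newick: (H,((Z,Y),(V,K,Q)));
Naming internals by '(' encounter order: outermost '(' = _0, next = _1, ...
Query node: V
Path from root: _0 -> _1 -> _3 -> V
Depth of V: 3 (number of edges from root)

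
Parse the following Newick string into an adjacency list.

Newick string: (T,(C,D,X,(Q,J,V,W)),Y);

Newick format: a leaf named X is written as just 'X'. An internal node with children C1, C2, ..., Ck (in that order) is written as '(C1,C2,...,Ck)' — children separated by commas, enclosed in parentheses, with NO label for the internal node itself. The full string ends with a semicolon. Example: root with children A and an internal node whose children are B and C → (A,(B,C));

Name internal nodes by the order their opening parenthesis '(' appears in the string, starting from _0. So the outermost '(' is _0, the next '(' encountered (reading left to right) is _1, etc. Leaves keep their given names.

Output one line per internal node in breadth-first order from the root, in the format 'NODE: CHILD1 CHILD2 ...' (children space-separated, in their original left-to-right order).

Answer: _0: T _1 Y
_1: C D X _2
_2: Q J V W

Derivation:
Input: (T,(C,D,X,(Q,J,V,W)),Y);
Scanning left-to-right, naming '(' by encounter order:
  pos 0: '(' -> open internal node _0 (depth 1)
  pos 3: '(' -> open internal node _1 (depth 2)
  pos 10: '(' -> open internal node _2 (depth 3)
  pos 18: ')' -> close internal node _2 (now at depth 2)
  pos 19: ')' -> close internal node _1 (now at depth 1)
  pos 22: ')' -> close internal node _0 (now at depth 0)
Total internal nodes: 3
BFS adjacency from root:
  _0: T _1 Y
  _1: C D X _2
  _2: Q J V W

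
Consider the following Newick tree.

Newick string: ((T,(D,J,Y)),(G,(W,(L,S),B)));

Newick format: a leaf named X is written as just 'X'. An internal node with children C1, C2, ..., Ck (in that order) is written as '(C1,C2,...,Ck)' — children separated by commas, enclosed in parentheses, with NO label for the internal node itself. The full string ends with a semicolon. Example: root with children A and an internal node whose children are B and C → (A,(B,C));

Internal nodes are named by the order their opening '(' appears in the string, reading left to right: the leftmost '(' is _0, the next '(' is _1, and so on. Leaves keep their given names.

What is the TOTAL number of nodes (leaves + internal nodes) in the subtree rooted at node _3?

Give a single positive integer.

Answer: 8

Derivation:
Newick: ((T,(D,J,Y)),(G,(W,(L,S),B)));
Locate _3: it is the '(' at position 13 (the 4th '(' reading left to right).
Query: subtree rooted at _3
_3: subtree_size = 1 + 7
  G: subtree_size = 1 + 0
  _4: subtree_size = 1 + 5
    W: subtree_size = 1 + 0
    _5: subtree_size = 1 + 2
      L: subtree_size = 1 + 0
      S: subtree_size = 1 + 0
    B: subtree_size = 1 + 0
Total subtree size of _3: 8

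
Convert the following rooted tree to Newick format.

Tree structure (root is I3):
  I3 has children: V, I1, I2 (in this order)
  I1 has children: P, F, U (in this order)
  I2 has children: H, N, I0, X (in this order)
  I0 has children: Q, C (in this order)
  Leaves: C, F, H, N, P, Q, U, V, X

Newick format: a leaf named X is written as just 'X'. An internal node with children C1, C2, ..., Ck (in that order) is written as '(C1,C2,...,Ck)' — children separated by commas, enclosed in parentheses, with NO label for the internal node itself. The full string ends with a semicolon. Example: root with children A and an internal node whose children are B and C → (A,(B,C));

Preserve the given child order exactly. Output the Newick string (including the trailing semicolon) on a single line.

internal I3 with children ['V', 'I1', 'I2']
  leaf 'V' → 'V'
  internal I1 with children ['P', 'F', 'U']
    leaf 'P' → 'P'
    leaf 'F' → 'F'
    leaf 'U' → 'U'
  → '(P,F,U)'
  internal I2 with children ['H', 'N', 'I0', 'X']
    leaf 'H' → 'H'
    leaf 'N' → 'N'
    internal I0 with children ['Q', 'C']
      leaf 'Q' → 'Q'
      leaf 'C' → 'C'
    → '(Q,C)'
    leaf 'X' → 'X'
  → '(H,N,(Q,C),X)'
→ '(V,(P,F,U),(H,N,(Q,C),X))'
Final: (V,(P,F,U),(H,N,(Q,C),X));

Answer: (V,(P,F,U),(H,N,(Q,C),X));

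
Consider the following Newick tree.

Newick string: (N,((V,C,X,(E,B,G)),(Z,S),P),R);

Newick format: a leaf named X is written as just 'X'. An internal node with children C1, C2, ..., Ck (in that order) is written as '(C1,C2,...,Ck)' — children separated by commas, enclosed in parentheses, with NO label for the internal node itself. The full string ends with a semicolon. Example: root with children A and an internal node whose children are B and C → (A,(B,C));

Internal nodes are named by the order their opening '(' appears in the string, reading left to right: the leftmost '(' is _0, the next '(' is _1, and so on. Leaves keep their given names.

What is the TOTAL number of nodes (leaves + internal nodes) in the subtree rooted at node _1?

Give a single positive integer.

Newick: (N,((V,C,X,(E,B,G)),(Z,S),P),R);
Locate _1: it is the '(' at position 3 (the 2nd '(' reading left to right).
Query: subtree rooted at _1
_1: subtree_size = 1 + 12
  _2: subtree_size = 1 + 7
    V: subtree_size = 1 + 0
    C: subtree_size = 1 + 0
    X: subtree_size = 1 + 0
    _3: subtree_size = 1 + 3
      E: subtree_size = 1 + 0
      B: subtree_size = 1 + 0
      G: subtree_size = 1 + 0
  _4: subtree_size = 1 + 2
    Z: subtree_size = 1 + 0
    S: subtree_size = 1 + 0
  P: subtree_size = 1 + 0
Total subtree size of _1: 13

Answer: 13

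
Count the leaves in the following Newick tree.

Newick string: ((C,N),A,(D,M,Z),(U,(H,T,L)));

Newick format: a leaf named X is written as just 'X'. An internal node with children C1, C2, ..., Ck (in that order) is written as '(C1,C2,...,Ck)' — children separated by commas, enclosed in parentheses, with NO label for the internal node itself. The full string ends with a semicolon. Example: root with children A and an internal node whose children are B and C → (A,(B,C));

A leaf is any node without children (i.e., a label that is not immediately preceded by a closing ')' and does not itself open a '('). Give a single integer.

Answer: 10

Derivation:
Newick: ((C,N),A,(D,M,Z),(U,(H,T,L)));
Scan left-to-right; a leaf is any maximal label run not followed by '(':
  pos 2: leaf 'C' → count = 1
  pos 4: leaf 'N' → count = 2
  pos 7: leaf 'A' → count = 3
  pos 10: leaf 'D' → count = 4
  pos 12: leaf 'M' → count = 5
  pos 14: leaf 'Z' → count = 6
  pos 18: leaf 'U' → count = 7
  pos 21: leaf 'H' → count = 8
  pos 23: leaf 'T' → count = 9
  pos 25: leaf 'L' → count = 10
Total leaves: 10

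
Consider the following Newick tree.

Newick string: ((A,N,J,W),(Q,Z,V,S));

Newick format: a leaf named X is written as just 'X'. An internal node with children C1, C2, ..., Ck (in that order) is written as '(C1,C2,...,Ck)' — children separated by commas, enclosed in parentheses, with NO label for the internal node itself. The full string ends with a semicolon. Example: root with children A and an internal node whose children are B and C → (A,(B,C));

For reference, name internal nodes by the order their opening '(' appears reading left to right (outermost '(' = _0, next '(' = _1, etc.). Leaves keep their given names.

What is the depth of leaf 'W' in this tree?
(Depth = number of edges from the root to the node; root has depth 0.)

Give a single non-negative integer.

Answer: 2

Derivation:
Newick: ((A,N,J,W),(Q,Z,V,S));
Naming internals by '(' encounter order: outermost '(' = _0, next = _1, ...
Query node: W
Path from root: _0 -> _1 -> W
Depth of W: 2 (number of edges from root)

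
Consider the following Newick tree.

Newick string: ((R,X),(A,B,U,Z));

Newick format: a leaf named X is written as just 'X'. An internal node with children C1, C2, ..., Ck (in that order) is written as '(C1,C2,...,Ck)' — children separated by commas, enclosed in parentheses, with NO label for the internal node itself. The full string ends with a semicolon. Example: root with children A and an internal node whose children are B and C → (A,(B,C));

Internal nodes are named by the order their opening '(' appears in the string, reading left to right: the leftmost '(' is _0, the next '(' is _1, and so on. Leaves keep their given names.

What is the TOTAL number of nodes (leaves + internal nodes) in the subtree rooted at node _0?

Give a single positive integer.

Newick: ((R,X),(A,B,U,Z));
Locate _0: it is the '(' at position 0 (the 1st '(' reading left to right).
Query: subtree rooted at _0
_0: subtree_size = 1 + 8
  _1: subtree_size = 1 + 2
    R: subtree_size = 1 + 0
    X: subtree_size = 1 + 0
  _2: subtree_size = 1 + 4
    A: subtree_size = 1 + 0
    B: subtree_size = 1 + 0
    U: subtree_size = 1 + 0
    Z: subtree_size = 1 + 0
Total subtree size of _0: 9

Answer: 9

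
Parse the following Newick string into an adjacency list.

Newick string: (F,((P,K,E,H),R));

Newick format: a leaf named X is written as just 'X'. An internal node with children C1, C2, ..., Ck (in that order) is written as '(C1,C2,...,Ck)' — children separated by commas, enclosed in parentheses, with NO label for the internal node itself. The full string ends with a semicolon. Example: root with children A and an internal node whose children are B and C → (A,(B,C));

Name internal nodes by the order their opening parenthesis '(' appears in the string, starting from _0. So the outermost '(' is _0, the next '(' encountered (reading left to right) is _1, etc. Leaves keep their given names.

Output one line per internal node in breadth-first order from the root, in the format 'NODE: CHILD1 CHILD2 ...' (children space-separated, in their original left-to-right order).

Answer: _0: F _1
_1: _2 R
_2: P K E H

Derivation:
Input: (F,((P,K,E,H),R));
Scanning left-to-right, naming '(' by encounter order:
  pos 0: '(' -> open internal node _0 (depth 1)
  pos 3: '(' -> open internal node _1 (depth 2)
  pos 4: '(' -> open internal node _2 (depth 3)
  pos 12: ')' -> close internal node _2 (now at depth 2)
  pos 15: ')' -> close internal node _1 (now at depth 1)
  pos 16: ')' -> close internal node _0 (now at depth 0)
Total internal nodes: 3
BFS adjacency from root:
  _0: F _1
  _1: _2 R
  _2: P K E H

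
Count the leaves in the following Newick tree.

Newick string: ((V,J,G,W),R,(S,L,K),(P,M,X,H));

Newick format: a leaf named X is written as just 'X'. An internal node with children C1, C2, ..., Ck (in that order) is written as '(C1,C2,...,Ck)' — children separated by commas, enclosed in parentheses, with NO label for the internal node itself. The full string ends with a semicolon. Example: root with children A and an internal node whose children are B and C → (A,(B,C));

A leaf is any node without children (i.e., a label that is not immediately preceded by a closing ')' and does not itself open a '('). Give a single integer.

Answer: 12

Derivation:
Newick: ((V,J,G,W),R,(S,L,K),(P,M,X,H));
Scan left-to-right; a leaf is any maximal label run not followed by '(':
  pos 2: leaf 'V' → count = 1
  pos 4: leaf 'J' → count = 2
  pos 6: leaf 'G' → count = 3
  pos 8: leaf 'W' → count = 4
  pos 11: leaf 'R' → count = 5
  pos 14: leaf 'S' → count = 6
  pos 16: leaf 'L' → count = 7
  pos 18: leaf 'K' → count = 8
  pos 22: leaf 'P' → count = 9
  pos 24: leaf 'M' → count = 10
  pos 26: leaf 'X' → count = 11
  pos 28: leaf 'H' → count = 12
Total leaves: 12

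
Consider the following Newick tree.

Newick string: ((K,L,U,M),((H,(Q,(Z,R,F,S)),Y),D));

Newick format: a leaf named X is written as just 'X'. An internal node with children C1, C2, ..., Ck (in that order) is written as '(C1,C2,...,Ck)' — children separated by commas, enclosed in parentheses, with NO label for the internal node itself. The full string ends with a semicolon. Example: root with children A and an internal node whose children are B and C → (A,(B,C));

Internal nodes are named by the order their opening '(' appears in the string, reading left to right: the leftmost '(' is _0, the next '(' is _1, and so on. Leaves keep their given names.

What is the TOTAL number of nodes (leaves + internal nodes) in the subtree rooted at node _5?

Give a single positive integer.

Newick: ((K,L,U,M),((H,(Q,(Z,R,F,S)),Y),D));
Locate _5: it is the '(' at position 18 (the 6th '(' reading left to right).
Query: subtree rooted at _5
_5: subtree_size = 1 + 4
  Z: subtree_size = 1 + 0
  R: subtree_size = 1 + 0
  F: subtree_size = 1 + 0
  S: subtree_size = 1 + 0
Total subtree size of _5: 5

Answer: 5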